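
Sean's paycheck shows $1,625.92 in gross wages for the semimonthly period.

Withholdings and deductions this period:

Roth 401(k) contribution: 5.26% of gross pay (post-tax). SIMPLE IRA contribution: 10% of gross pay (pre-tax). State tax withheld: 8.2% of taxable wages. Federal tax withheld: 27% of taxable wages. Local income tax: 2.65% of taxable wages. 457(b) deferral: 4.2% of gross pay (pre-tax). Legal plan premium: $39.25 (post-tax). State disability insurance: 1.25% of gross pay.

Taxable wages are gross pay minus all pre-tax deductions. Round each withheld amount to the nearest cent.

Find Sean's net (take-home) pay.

$721.93

SIMPLE IRA contribution: $1,625.92 × 0.1 = $162.59
457(b) deferral: $1,625.92 × 0.042 = $68.29
Pre-tax total = $162.59 + $68.29 = $230.88
Taxable wages = $1,625.92 − $230.88 = $1,395.04
Federal tax withheld: $1,395.04 × 0.27 = $376.66
Local income tax: $1,395.04 × 0.0265 = $36.97
State tax withheld: $1,395.04 × 0.082 = $114.39
State disability insurance: $1,625.92 × 0.0125 = $20.32
Roth 401(k) contribution: $1,625.92 × 0.0526 = $85.52
Legal plan premium: $39.25
Total deductions = $162.59 + $68.29 + $376.66 + $36.97 + $114.39 + $20.32 + $85.52 + $39.25 = $903.99
Net pay = $1,625.92 − $903.99 = $721.93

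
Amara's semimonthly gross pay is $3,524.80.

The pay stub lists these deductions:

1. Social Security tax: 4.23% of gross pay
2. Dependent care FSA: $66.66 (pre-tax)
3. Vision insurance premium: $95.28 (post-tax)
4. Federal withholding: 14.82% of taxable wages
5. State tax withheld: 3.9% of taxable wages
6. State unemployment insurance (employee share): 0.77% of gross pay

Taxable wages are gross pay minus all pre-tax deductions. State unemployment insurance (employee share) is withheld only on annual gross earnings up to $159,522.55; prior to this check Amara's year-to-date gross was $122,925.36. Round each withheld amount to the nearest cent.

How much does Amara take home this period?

$2,539.25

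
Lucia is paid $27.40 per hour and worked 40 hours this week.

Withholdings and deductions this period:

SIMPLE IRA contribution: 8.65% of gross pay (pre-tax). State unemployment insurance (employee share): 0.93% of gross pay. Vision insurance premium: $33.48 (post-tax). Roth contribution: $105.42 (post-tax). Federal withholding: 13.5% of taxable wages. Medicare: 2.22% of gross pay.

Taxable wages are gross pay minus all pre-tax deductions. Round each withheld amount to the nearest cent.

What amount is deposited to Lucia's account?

$692.62

Gross pay: 40 × $27.40 = $1,096.00
SIMPLE IRA contribution: $1,096.00 × 0.0865 = $94.80
Taxable wages = $1,096.00 − $94.80 = $1,001.20
Federal withholding: $1,001.20 × 0.135 = $135.16
State unemployment insurance (employee share): $1,096.00 × 0.0093 = $10.19
Medicare: $1,096.00 × 0.0222 = $24.33
Roth contribution: $105.42
Vision insurance premium: $33.48
Total deductions = $94.80 + $135.16 + $10.19 + $24.33 + $105.42 + $33.48 = $403.38
Net pay = $1,096.00 − $403.38 = $692.62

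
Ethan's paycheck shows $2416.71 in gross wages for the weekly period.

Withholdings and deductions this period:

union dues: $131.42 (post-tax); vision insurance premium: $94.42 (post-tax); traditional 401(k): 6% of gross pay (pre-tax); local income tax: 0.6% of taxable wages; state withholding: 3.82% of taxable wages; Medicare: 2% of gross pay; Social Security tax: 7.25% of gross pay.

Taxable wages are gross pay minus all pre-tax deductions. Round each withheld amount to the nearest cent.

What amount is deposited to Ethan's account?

Traditional 401(k): $2416.71 × 0.06 = $145.00
Taxable wages = $2416.71 − $145.00 = $2271.71
State withholding: $2271.71 × 0.0382 = $86.78
Local income tax: $2271.71 × 0.006 = $13.63
Medicare: $2416.71 × 0.02 = $48.33
Social Security tax: $2416.71 × 0.0725 = $175.21
Union dues: $131.42
Vision insurance premium: $94.42
Total deductions = $145.00 + $86.78 + $13.63 + $48.33 + $175.21 + $131.42 + $94.42 = $694.79
Net pay = $2416.71 − $694.79 = $1721.92

$1721.92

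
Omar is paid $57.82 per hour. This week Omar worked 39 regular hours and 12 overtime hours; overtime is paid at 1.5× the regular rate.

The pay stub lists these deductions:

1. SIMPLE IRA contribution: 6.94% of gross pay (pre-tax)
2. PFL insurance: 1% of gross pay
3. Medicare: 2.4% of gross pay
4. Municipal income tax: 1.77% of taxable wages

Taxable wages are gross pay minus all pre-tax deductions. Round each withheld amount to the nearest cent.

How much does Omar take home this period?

Regular pay: 39 × $57.82 = $2254.98
Overtime pay: 12 × $57.82 × 1.5 = $1040.76
Gross pay = $2254.98 + $1040.76 = $3295.74
SIMPLE IRA contribution: $3295.74 × 0.0694 = $228.72
Taxable wages = $3295.74 − $228.72 = $3067.02
Municipal income tax: $3067.02 × 0.0177 = $54.29
Medicare: $3295.74 × 0.024 = $79.10
PFL insurance: $3295.74 × 0.01 = $32.96
Total deductions = $228.72 + $54.29 + $79.10 + $32.96 = $395.07
Net pay = $3295.74 − $395.07 = $2900.67

$2900.67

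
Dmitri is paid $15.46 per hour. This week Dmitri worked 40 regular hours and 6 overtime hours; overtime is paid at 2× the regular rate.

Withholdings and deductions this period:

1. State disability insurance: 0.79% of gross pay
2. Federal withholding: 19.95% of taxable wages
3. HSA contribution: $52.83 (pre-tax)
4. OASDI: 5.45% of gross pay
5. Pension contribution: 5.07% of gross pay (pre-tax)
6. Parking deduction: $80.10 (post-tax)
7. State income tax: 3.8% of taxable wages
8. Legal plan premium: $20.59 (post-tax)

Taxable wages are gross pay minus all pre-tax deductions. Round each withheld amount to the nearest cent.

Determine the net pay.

$390.78

Regular pay: 40 × $15.46 = $618.40
Overtime pay: 6 × $15.46 × 2 = $185.52
Gross pay = $618.40 + $185.52 = $803.92
HSA contribution: $52.83
Pension contribution: $803.92 × 0.0507 = $40.76
Pre-tax total = $52.83 + $40.76 = $93.59
Taxable wages = $803.92 − $93.59 = $710.33
Federal withholding: $710.33 × 0.1995 = $141.71
State income tax: $710.33 × 0.038 = $26.99
State disability insurance: $803.92 × 0.0079 = $6.35
OASDI: $803.92 × 0.0545 = $43.81
Parking deduction: $80.10
Legal plan premium: $20.59
Total deductions = $52.83 + $40.76 + $141.71 + $26.99 + $6.35 + $43.81 + $80.10 + $20.59 = $413.14
Net pay = $803.92 − $413.14 = $390.78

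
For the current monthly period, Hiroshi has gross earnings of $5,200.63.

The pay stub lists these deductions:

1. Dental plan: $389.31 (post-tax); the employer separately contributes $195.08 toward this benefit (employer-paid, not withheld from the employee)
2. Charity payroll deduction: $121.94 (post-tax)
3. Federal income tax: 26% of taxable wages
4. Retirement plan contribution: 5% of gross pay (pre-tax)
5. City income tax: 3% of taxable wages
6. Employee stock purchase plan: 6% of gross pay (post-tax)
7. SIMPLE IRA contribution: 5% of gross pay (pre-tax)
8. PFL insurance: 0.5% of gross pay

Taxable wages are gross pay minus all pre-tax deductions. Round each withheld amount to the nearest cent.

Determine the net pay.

$2,473.91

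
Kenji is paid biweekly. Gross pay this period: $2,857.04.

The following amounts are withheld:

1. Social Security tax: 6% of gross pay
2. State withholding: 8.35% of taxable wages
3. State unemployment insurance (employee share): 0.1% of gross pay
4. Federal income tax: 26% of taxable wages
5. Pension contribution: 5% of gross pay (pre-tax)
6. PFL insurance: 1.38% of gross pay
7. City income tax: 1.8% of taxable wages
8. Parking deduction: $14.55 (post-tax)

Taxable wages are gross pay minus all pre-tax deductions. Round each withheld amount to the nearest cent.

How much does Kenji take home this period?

$1,504.75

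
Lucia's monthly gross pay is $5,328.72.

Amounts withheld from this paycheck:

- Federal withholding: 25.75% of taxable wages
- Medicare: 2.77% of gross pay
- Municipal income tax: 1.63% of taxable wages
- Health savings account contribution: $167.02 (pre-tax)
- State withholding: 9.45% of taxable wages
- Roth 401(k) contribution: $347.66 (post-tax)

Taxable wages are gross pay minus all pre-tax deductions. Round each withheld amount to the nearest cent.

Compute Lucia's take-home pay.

Health savings account contribution: $167.02
Taxable wages = $5,328.72 − $167.02 = $5,161.70
Federal withholding: $5,161.70 × 0.2575 = $1,329.14
Municipal income tax: $5,161.70 × 0.0163 = $84.14
State withholding: $5,161.70 × 0.0945 = $487.78
Medicare: $5,328.72 × 0.0277 = $147.61
Roth 401(k) contribution: $347.66
Total deductions = $167.02 + $1,329.14 + $84.14 + $487.78 + $147.61 + $347.66 = $2,563.35
Net pay = $5,328.72 − $2,563.35 = $2,765.37

$2,765.37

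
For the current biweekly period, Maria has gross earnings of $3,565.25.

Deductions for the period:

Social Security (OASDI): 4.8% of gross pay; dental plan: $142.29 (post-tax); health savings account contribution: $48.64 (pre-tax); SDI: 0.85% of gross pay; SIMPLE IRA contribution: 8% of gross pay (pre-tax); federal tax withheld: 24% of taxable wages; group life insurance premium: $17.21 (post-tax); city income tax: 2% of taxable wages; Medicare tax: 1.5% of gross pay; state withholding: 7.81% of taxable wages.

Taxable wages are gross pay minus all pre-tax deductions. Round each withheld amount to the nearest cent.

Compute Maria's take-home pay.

SIMPLE IRA contribution: $3,565.25 × 0.08 = $285.22
Health savings account contribution: $48.64
Pre-tax total = $285.22 + $48.64 = $333.86
Taxable wages = $3,565.25 − $333.86 = $3,231.39
State withholding: $3,231.39 × 0.0781 = $252.37
Federal tax withheld: $3,231.39 × 0.24 = $775.53
City income tax: $3,231.39 × 0.02 = $64.63
Medicare tax: $3,565.25 × 0.015 = $53.48
SDI: $3,565.25 × 0.0085 = $30.30
Social Security (OASDI): $3,565.25 × 0.048 = $171.13
Group life insurance premium: $17.21
Dental plan: $142.29
Total deductions = $285.22 + $48.64 + $252.37 + $775.53 + $64.63 + $53.48 + $30.30 + $171.13 + $17.21 + $142.29 = $1,840.80
Net pay = $3,565.25 − $1,840.80 = $1,724.45

$1,724.45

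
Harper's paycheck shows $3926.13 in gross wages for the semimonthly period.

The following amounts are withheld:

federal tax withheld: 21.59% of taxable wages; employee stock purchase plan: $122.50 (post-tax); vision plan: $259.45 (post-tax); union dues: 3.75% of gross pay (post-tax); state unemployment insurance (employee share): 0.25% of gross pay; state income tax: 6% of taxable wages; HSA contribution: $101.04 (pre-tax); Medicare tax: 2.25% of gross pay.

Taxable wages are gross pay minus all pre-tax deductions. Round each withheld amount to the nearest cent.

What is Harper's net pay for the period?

HSA contribution: $101.04
Taxable wages = $3926.13 − $101.04 = $3825.09
State income tax: $3825.09 × 0.06 = $229.51
Federal tax withheld: $3825.09 × 0.2159 = $825.84
State unemployment insurance (employee share): $3926.13 × 0.0025 = $9.82
Medicare tax: $3926.13 × 0.0225 = $88.34
Vision plan: $259.45
Employee stock purchase plan: $122.50
Union dues: $3926.13 × 0.0375 = $147.23
Total deductions = $101.04 + $229.51 + $825.84 + $9.82 + $88.34 + $259.45 + $122.50 + $147.23 = $1783.73
Net pay = $3926.13 − $1783.73 = $2142.40

$2142.40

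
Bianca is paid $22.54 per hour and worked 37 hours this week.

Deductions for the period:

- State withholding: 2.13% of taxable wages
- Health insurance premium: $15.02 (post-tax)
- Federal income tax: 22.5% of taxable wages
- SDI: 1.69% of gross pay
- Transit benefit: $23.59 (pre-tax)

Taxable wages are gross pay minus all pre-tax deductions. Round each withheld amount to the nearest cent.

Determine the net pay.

$581.68

Gross pay: 37 × $22.54 = $833.98
Transit benefit: $23.59
Taxable wages = $833.98 − $23.59 = $810.39
State withholding: $810.39 × 0.0213 = $17.26
Federal income tax: $810.39 × 0.225 = $182.34
SDI: $833.98 × 0.0169 = $14.09
Health insurance premium: $15.02
Total deductions = $23.59 + $17.26 + $182.34 + $14.09 + $15.02 = $252.30
Net pay = $833.98 − $252.30 = $581.68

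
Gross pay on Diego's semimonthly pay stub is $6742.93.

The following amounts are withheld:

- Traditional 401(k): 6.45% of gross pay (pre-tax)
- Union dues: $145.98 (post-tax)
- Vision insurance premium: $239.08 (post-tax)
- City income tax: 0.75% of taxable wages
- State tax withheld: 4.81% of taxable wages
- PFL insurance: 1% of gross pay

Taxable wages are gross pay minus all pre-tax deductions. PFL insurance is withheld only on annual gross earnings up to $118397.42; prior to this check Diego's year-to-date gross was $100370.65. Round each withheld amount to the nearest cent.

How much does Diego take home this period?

Traditional 401(k): $6742.93 × 0.0645 = $434.92
Taxable wages = $6742.93 − $434.92 = $6308.01
City income tax: $6308.01 × 0.0075 = $47.31
State tax withheld: $6308.01 × 0.0481 = $303.42
PFL insurance: cap not yet reached, full $6742.93 is subject → $6742.93 × 0.01 = $67.43
Vision insurance premium: $239.08
Union dues: $145.98
Total deductions = $434.92 + $47.31 + $303.42 + $67.43 + $239.08 + $145.98 = $1238.14
Net pay = $6742.93 − $1238.14 = $5504.79

$5504.79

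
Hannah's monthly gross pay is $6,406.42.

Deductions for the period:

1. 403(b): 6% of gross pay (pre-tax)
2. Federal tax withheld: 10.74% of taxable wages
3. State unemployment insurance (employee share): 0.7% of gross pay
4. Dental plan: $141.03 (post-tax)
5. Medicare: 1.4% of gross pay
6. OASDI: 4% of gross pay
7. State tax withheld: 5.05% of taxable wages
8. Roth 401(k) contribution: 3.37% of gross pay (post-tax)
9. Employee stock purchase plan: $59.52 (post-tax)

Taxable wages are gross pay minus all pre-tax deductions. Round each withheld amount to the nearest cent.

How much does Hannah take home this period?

$4,263.91

403(b): $6,406.42 × 0.06 = $384.39
Taxable wages = $6,406.42 − $384.39 = $6,022.03
Federal tax withheld: $6,022.03 × 0.1074 = $646.77
State tax withheld: $6,022.03 × 0.0505 = $304.11
OASDI: $6,406.42 × 0.04 = $256.26
State unemployment insurance (employee share): $6,406.42 × 0.007 = $44.84
Medicare: $6,406.42 × 0.014 = $89.69
Dental plan: $141.03
Employee stock purchase plan: $59.52
Roth 401(k) contribution: $6,406.42 × 0.0337 = $215.90
Total deductions = $384.39 + $646.77 + $304.11 + $256.26 + $44.84 + $89.69 + $141.03 + $59.52 + $215.90 = $2,142.51
Net pay = $6,406.42 − $2,142.51 = $4,263.91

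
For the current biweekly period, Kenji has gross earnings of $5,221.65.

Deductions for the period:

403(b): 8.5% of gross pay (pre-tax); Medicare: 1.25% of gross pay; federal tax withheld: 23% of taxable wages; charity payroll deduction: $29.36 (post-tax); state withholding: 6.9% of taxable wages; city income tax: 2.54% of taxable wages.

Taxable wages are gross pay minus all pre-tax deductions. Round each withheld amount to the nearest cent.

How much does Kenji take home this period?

403(b): $5,221.65 × 0.085 = $443.84
Taxable wages = $5,221.65 − $443.84 = $4,777.81
State withholding: $4,777.81 × 0.069 = $329.67
Federal tax withheld: $4,777.81 × 0.23 = $1,098.90
City income tax: $4,777.81 × 0.0254 = $121.36
Medicare: $5,221.65 × 0.0125 = $65.27
Charity payroll deduction: $29.36
Total deductions = $443.84 + $329.67 + $1,098.90 + $121.36 + $65.27 + $29.36 = $2,088.40
Net pay = $5,221.65 − $2,088.40 = $3,133.25

$3,133.25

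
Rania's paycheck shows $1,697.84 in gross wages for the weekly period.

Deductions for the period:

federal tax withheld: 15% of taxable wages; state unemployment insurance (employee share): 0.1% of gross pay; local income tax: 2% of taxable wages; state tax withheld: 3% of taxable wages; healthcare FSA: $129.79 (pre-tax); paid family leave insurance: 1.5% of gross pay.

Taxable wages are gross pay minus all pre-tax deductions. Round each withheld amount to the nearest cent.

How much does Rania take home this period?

$1,227.27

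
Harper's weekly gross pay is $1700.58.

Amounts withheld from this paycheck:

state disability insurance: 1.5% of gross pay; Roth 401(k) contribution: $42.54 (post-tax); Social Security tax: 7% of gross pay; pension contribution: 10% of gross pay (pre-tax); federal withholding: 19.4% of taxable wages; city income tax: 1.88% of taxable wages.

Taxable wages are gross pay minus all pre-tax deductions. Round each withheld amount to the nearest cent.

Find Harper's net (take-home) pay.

$1017.74

Pension contribution: $1700.58 × 0.1 = $170.06
Taxable wages = $1700.58 − $170.06 = $1530.52
Federal withholding: $1530.52 × 0.194 = $296.92
City income tax: $1530.52 × 0.0188 = $28.77
State disability insurance: $1700.58 × 0.015 = $25.51
Social Security tax: $1700.58 × 0.07 = $119.04
Roth 401(k) contribution: $42.54
Total deductions = $170.06 + $296.92 + $28.77 + $25.51 + $119.04 + $42.54 = $682.84
Net pay = $1700.58 − $682.84 = $1017.74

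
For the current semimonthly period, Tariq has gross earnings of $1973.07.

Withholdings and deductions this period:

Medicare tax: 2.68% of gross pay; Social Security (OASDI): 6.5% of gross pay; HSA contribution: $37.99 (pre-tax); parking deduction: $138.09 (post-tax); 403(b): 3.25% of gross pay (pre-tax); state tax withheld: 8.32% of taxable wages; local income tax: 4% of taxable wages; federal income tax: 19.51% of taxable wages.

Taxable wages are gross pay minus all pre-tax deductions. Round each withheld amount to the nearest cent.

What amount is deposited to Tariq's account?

$956.22

HSA contribution: $37.99
403(b): $1973.07 × 0.0325 = $64.12
Pre-tax total = $37.99 + $64.12 = $102.11
Taxable wages = $1973.07 − $102.11 = $1870.96
Local income tax: $1870.96 × 0.04 = $74.84
State tax withheld: $1870.96 × 0.0832 = $155.66
Federal income tax: $1870.96 × 0.1951 = $365.02
Social Security (OASDI): $1973.07 × 0.065 = $128.25
Medicare tax: $1973.07 × 0.0268 = $52.88
Parking deduction: $138.09
Total deductions = $37.99 + $64.12 + $74.84 + $155.66 + $365.02 + $128.25 + $52.88 + $138.09 = $1016.85
Net pay = $1973.07 − $1016.85 = $956.22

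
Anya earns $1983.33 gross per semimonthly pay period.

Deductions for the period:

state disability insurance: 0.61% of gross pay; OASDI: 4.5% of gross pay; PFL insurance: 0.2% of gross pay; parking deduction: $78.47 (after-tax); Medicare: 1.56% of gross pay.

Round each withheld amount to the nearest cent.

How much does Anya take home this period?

$1768.60

State disability insurance: $1983.33 × 0.0061 = $12.10
OASDI: $1983.33 × 0.045 = $89.25
PFL insurance: $1983.33 × 0.002 = $3.97
Medicare: $1983.33 × 0.0156 = $30.94
Parking deduction: $78.47
Total deductions = $12.10 + $89.25 + $3.97 + $30.94 + $78.47 = $214.73
Net pay = $1983.33 − $214.73 = $1768.60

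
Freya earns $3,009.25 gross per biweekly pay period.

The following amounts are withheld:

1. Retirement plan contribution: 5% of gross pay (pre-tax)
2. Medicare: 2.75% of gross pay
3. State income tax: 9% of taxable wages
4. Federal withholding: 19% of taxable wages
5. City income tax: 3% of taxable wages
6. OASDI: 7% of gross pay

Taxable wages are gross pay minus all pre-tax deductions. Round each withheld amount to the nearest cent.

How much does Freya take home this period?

Retirement plan contribution: $3,009.25 × 0.05 = $150.46
Taxable wages = $3,009.25 − $150.46 = $2,858.79
State income tax: $2,858.79 × 0.09 = $257.29
Federal withholding: $2,858.79 × 0.19 = $543.17
City income tax: $2,858.79 × 0.03 = $85.76
OASDI: $3,009.25 × 0.07 = $210.65
Medicare: $3,009.25 × 0.0275 = $82.75
Total deductions = $150.46 + $257.29 + $543.17 + $85.76 + $210.65 + $82.75 = $1,330.08
Net pay = $3,009.25 − $1,330.08 = $1,679.17

$1,679.17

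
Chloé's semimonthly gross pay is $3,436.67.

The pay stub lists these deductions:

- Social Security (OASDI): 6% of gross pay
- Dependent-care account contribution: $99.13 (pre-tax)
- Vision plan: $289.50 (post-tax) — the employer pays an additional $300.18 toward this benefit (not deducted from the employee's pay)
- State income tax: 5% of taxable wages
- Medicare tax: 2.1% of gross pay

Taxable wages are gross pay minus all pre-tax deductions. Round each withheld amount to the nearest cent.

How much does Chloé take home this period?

$2,602.79

Dependent-care account contribution: $99.13
Taxable wages = $3,436.67 − $99.13 = $3,337.54
State income tax: $3,337.54 × 0.05 = $166.88
Social Security (OASDI): $3,436.67 × 0.06 = $206.20
Medicare tax: $3,436.67 × 0.021 = $72.17
Vision plan: $289.50
(Employer's $300.18 toward vision plan is not withheld from the employee.)
Total deductions = $99.13 + $166.88 + $206.20 + $72.17 + $289.50 = $833.88
Net pay = $3,436.67 − $833.88 = $2,602.79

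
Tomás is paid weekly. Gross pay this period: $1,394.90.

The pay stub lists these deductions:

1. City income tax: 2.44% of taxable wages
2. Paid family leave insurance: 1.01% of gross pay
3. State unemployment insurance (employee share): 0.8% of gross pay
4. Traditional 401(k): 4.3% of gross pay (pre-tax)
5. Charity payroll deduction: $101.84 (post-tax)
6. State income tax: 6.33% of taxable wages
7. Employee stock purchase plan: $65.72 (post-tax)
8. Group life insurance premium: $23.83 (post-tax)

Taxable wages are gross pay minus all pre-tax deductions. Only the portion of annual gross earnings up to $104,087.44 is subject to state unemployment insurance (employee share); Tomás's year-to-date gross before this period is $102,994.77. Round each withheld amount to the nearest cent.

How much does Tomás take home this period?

$1,003.63

Traditional 401(k): $1,394.90 × 0.043 = $59.98
Taxable wages = $1,394.90 − $59.98 = $1,334.92
City income tax: $1,334.92 × 0.0244 = $32.57
State income tax: $1,334.92 × 0.0633 = $84.50
State unemployment insurance (employee share): only $104,087.44 − $102,994.77 = $1,092.67 of this check is subject → $1,092.67 × 0.008 = $8.74
Paid family leave insurance: $1,394.90 × 0.0101 = $14.09
Employee stock purchase plan: $65.72
Group life insurance premium: $23.83
Charity payroll deduction: $101.84
Total deductions = $59.98 + $32.57 + $84.50 + $8.74 + $14.09 + $65.72 + $23.83 + $101.84 = $391.27
Net pay = $1,394.90 − $391.27 = $1,003.63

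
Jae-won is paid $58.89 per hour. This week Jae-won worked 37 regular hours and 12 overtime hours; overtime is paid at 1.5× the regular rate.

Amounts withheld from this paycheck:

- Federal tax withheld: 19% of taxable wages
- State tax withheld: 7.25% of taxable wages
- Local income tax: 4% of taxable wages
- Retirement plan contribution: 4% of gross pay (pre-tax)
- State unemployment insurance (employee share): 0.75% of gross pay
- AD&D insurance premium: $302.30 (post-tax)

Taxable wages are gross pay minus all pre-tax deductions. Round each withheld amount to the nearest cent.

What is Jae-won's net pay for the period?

$1842.21

Regular pay: 37 × $58.89 = $2178.93
Overtime pay: 12 × $58.89 × 1.5 = $1060.02
Gross pay = $2178.93 + $1060.02 = $3238.95
Retirement plan contribution: $3238.95 × 0.04 = $129.56
Taxable wages = $3238.95 − $129.56 = $3109.39
State tax withheld: $3109.39 × 0.0725 = $225.43
Federal tax withheld: $3109.39 × 0.19 = $590.78
Local income tax: $3109.39 × 0.04 = $124.38
State unemployment insurance (employee share): $3238.95 × 0.0075 = $24.29
AD&D insurance premium: $302.30
Total deductions = $129.56 + $225.43 + $590.78 + $124.38 + $24.29 + $302.30 = $1396.74
Net pay = $3238.95 − $1396.74 = $1842.21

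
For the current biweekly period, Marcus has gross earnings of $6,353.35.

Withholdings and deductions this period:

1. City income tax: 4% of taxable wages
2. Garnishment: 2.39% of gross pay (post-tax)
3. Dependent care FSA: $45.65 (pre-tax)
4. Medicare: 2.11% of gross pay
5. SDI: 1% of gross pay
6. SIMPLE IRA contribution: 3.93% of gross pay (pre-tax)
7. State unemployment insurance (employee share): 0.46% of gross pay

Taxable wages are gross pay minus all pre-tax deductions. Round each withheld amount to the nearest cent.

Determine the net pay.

SIMPLE IRA contribution: $6,353.35 × 0.0393 = $249.69
Dependent care FSA: $45.65
Pre-tax total = $249.69 + $45.65 = $295.34
Taxable wages = $6,353.35 − $295.34 = $6,058.01
City income tax: $6,058.01 × 0.04 = $242.32
SDI: $6,353.35 × 0.01 = $63.53
Medicare: $6,353.35 × 0.0211 = $134.06
State unemployment insurance (employee share): $6,353.35 × 0.0046 = $29.23
Garnishment: $6,353.35 × 0.0239 = $151.85
Total deductions = $249.69 + $45.65 + $242.32 + $63.53 + $134.06 + $29.23 + $151.85 = $916.33
Net pay = $6,353.35 − $916.33 = $5,437.02

$5,437.02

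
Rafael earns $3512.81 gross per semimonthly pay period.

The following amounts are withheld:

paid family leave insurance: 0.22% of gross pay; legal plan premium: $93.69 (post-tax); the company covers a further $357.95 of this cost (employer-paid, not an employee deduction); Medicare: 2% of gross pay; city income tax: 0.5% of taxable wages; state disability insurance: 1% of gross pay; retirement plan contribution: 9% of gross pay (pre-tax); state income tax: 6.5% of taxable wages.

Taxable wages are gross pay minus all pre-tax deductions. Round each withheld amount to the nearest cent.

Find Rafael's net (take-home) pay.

Retirement plan contribution: $3512.81 × 0.09 = $316.15
Taxable wages = $3512.81 − $316.15 = $3196.66
City income tax: $3196.66 × 0.005 = $15.98
State income tax: $3196.66 × 0.065 = $207.78
Medicare: $3512.81 × 0.02 = $70.26
Paid family leave insurance: $3512.81 × 0.0022 = $7.73
State disability insurance: $3512.81 × 0.01 = $35.13
Legal plan premium: $93.69
(Employer's $357.95 toward legal plan premium is not withheld from the employee.)
Total deductions = $316.15 + $15.98 + $207.78 + $70.26 + $7.73 + $35.13 + $93.69 = $746.72
Net pay = $3512.81 − $746.72 = $2766.09

$2766.09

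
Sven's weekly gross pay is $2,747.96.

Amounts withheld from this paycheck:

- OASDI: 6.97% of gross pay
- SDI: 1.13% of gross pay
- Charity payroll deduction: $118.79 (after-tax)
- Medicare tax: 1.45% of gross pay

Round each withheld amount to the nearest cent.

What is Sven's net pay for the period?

$2,366.74

OASDI: $2,747.96 × 0.0697 = $191.53
Medicare tax: $2,747.96 × 0.0145 = $39.85
SDI: $2,747.96 × 0.0113 = $31.05
Charity payroll deduction: $118.79
Total deductions = $191.53 + $39.85 + $31.05 + $118.79 = $381.22
Net pay = $2,747.96 − $381.22 = $2,366.74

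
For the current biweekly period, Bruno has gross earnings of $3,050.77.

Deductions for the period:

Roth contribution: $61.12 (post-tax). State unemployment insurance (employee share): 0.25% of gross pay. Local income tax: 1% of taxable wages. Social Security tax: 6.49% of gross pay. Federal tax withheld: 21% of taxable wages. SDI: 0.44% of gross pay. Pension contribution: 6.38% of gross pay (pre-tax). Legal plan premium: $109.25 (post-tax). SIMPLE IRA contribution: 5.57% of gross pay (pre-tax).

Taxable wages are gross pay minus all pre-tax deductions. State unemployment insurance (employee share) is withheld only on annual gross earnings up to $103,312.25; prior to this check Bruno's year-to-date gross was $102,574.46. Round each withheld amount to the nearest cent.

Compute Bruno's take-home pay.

SIMPLE IRA contribution: $3,050.77 × 0.0557 = $169.93
Pension contribution: $3,050.77 × 0.0638 = $194.64
Pre-tax total = $169.93 + $194.64 = $364.57
Taxable wages = $3,050.77 − $364.57 = $2,686.20
Federal tax withheld: $2,686.20 × 0.21 = $564.10
Local income tax: $2,686.20 × 0.01 = $26.86
State unemployment insurance (employee share): only $103,312.25 − $102,574.46 = $737.79 of this check is subject → $737.79 × 0.0025 = $1.84
SDI: $3,050.77 × 0.0044 = $13.42
Social Security tax: $3,050.77 × 0.0649 = $197.99
Legal plan premium: $109.25
Roth contribution: $61.12
Total deductions = $169.93 + $194.64 + $564.10 + $26.86 + $1.84 + $13.42 + $197.99 + $109.25 + $61.12 = $1,339.15
Net pay = $3,050.77 − $1,339.15 = $1,711.62

$1,711.62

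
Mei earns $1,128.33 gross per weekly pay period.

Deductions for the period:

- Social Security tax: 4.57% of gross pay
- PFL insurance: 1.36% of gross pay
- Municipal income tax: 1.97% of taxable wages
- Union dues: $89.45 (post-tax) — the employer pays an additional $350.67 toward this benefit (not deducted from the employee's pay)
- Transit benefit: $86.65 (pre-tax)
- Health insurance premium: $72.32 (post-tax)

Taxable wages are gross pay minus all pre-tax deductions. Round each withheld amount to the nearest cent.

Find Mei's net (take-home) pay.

$792.48

Transit benefit: $86.65
Taxable wages = $1,128.33 − $86.65 = $1,041.68
Municipal income tax: $1,041.68 × 0.0197 = $20.52
Social Security tax: $1,128.33 × 0.0457 = $51.56
PFL insurance: $1,128.33 × 0.0136 = $15.35
Health insurance premium: $72.32
Union dues: $89.45
(Employer's $350.67 toward union dues is not withheld from the employee.)
Total deductions = $86.65 + $20.52 + $51.56 + $15.35 + $72.32 + $89.45 = $335.85
Net pay = $1,128.33 − $335.85 = $792.48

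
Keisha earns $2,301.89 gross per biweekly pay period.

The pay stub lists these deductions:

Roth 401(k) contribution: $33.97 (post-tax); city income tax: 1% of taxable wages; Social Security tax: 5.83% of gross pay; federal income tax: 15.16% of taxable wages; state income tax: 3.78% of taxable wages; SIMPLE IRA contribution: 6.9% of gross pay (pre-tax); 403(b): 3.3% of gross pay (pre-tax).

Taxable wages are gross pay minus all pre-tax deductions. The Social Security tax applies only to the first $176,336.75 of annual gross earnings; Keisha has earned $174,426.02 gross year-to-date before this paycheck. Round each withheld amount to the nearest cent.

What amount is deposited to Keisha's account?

$1,509.55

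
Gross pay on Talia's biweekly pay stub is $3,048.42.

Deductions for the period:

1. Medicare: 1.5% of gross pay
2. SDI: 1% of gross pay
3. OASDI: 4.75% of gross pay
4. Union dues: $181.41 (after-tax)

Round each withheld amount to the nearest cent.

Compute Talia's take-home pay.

SDI: $3,048.42 × 0.01 = $30.48
OASDI: $3,048.42 × 0.0475 = $144.80
Medicare: $3,048.42 × 0.015 = $45.73
Union dues: $181.41
Total deductions = $30.48 + $144.80 + $45.73 + $181.41 = $402.42
Net pay = $3,048.42 − $402.42 = $2,646.00

$2,646.00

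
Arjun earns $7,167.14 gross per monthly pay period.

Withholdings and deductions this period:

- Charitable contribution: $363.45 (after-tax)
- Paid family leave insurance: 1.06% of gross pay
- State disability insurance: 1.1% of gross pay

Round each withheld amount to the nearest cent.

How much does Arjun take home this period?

$6,648.88

State disability insurance: $7,167.14 × 0.011 = $78.84
Paid family leave insurance: $7,167.14 × 0.0106 = $75.97
Charitable contribution: $363.45
Total deductions = $78.84 + $75.97 + $363.45 = $518.26
Net pay = $7,167.14 − $518.26 = $6,648.88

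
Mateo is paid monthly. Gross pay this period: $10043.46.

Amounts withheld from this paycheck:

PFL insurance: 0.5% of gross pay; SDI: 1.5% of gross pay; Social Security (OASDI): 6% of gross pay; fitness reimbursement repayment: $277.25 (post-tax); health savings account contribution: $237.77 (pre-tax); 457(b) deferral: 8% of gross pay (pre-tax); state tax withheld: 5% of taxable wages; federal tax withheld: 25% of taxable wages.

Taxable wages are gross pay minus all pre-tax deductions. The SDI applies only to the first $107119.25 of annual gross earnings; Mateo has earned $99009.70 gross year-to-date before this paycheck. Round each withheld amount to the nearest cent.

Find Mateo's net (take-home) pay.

$5249.83

Health savings account contribution: $237.77
457(b) deferral: $10043.46 × 0.08 = $803.48
Pre-tax total = $237.77 + $803.48 = $1041.25
Taxable wages = $10043.46 − $1041.25 = $9002.21
Federal tax withheld: $9002.21 × 0.25 = $2250.55
State tax withheld: $9002.21 × 0.05 = $450.11
SDI: only $107119.25 − $99009.70 = $8109.55 of this check is subject → $8109.55 × 0.015 = $121.64
PFL insurance: $10043.46 × 0.005 = $50.22
Social Security (OASDI): $10043.46 × 0.06 = $602.61
Fitness reimbursement repayment: $277.25
Total deductions = $237.77 + $803.48 + $2250.55 + $450.11 + $121.64 + $50.22 + $602.61 + $277.25 = $4793.63
Net pay = $10043.46 − $4793.63 = $5249.83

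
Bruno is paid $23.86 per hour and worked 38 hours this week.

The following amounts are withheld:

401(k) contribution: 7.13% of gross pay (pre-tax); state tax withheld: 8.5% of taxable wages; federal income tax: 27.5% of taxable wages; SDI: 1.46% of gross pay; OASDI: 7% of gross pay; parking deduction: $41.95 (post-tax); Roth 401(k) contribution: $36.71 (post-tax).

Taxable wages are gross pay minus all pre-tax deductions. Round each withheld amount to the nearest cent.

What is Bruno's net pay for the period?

$383.53

Gross pay: 38 × $23.86 = $906.68
401(k) contribution: $906.68 × 0.0713 = $64.65
Taxable wages = $906.68 − $64.65 = $842.03
State tax withheld: $842.03 × 0.085 = $71.57
Federal income tax: $842.03 × 0.275 = $231.56
SDI: $906.68 × 0.0146 = $13.24
OASDI: $906.68 × 0.07 = $63.47
Roth 401(k) contribution: $36.71
Parking deduction: $41.95
Total deductions = $64.65 + $71.57 + $231.56 + $13.24 + $63.47 + $36.71 + $41.95 = $523.15
Net pay = $906.68 − $523.15 = $383.53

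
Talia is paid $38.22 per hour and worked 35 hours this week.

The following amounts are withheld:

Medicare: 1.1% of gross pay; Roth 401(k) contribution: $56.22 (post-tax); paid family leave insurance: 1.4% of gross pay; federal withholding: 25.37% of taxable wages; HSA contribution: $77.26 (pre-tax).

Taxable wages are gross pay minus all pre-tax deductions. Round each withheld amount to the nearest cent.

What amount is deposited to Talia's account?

$851.01

Gross pay: 35 × $38.22 = $1337.70
HSA contribution: $77.26
Taxable wages = $1337.70 − $77.26 = $1260.44
Federal withholding: $1260.44 × 0.2537 = $319.77
Paid family leave insurance: $1337.70 × 0.014 = $18.73
Medicare: $1337.70 × 0.011 = $14.71
Roth 401(k) contribution: $56.22
Total deductions = $77.26 + $319.77 + $18.73 + $14.71 + $56.22 = $486.69
Net pay = $1337.70 − $486.69 = $851.01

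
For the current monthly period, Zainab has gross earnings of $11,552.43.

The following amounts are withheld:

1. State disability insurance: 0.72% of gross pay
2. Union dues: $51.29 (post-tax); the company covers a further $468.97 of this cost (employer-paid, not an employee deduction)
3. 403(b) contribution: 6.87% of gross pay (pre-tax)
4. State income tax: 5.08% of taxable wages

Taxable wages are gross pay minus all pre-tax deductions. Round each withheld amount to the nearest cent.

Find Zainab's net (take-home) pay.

$10,077.76

403(b) contribution: $11,552.43 × 0.0687 = $793.65
Taxable wages = $11,552.43 − $793.65 = $10,758.78
State income tax: $10,758.78 × 0.0508 = $546.55
State disability insurance: $11,552.43 × 0.0072 = $83.18
Union dues: $51.29
(Employer's $468.97 toward union dues is not withheld from the employee.)
Total deductions = $793.65 + $546.55 + $83.18 + $51.29 = $1,474.67
Net pay = $11,552.43 − $1,474.67 = $10,077.76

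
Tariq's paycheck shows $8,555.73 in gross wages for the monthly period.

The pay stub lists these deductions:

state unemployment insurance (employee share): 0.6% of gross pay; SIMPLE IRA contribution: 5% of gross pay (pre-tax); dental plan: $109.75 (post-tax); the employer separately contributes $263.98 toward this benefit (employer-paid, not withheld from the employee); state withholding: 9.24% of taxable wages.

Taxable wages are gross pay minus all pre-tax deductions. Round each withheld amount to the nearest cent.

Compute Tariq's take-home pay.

$7,215.84

SIMPLE IRA contribution: $8,555.73 × 0.05 = $427.79
Taxable wages = $8,555.73 − $427.79 = $8,127.94
State withholding: $8,127.94 × 0.0924 = $751.02
State unemployment insurance (employee share): $8,555.73 × 0.006 = $51.33
Dental plan: $109.75
(Employer's $263.98 toward dental plan is not withheld from the employee.)
Total deductions = $427.79 + $751.02 + $51.33 + $109.75 = $1,339.89
Net pay = $8,555.73 − $1,339.89 = $7,215.84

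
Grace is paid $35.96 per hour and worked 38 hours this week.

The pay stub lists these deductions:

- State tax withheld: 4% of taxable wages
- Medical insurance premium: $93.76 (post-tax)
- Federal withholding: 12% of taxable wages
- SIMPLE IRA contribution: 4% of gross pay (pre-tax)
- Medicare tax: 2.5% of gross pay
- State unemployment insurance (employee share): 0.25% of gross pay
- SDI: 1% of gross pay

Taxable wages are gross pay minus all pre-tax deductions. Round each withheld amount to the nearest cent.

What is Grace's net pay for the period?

Gross pay: 38 × $35.96 = $1366.48
SIMPLE IRA contribution: $1366.48 × 0.04 = $54.66
Taxable wages = $1366.48 − $54.66 = $1311.82
State tax withheld: $1311.82 × 0.04 = $52.47
Federal withholding: $1311.82 × 0.12 = $157.42
Medicare tax: $1366.48 × 0.025 = $34.16
SDI: $1366.48 × 0.01 = $13.66
State unemployment insurance (employee share): $1366.48 × 0.0025 = $3.42
Medical insurance premium: $93.76
Total deductions = $54.66 + $52.47 + $157.42 + $34.16 + $13.66 + $3.42 + $93.76 = $409.55
Net pay = $1366.48 − $409.55 = $956.93

$956.93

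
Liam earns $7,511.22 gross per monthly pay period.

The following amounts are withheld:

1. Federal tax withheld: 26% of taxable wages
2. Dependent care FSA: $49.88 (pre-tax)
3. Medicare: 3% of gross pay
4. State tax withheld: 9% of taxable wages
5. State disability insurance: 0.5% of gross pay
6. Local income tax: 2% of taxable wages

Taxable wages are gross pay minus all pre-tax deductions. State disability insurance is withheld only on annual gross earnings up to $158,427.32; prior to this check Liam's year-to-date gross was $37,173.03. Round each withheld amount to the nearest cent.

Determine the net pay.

Dependent care FSA: $49.88
Taxable wages = $7,511.22 − $49.88 = $7,461.34
Local income tax: $7,461.34 × 0.02 = $149.23
State tax withheld: $7,461.34 × 0.09 = $671.52
Federal tax withheld: $7,461.34 × 0.26 = $1,939.95
State disability insurance: cap not yet reached, full $7,511.22 is subject → $7,511.22 × 0.005 = $37.56
Medicare: $7,511.22 × 0.03 = $225.34
Total deductions = $49.88 + $149.23 + $671.52 + $1,939.95 + $37.56 + $225.34 = $3,073.48
Net pay = $7,511.22 − $3,073.48 = $4,437.74

$4,437.74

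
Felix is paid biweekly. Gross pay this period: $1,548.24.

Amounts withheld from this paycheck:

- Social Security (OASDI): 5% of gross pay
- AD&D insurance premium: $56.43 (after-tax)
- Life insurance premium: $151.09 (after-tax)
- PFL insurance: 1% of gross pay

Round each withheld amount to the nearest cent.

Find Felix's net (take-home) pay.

$1,247.83

Social Security (OASDI): $1,548.24 × 0.05 = $77.41
PFL insurance: $1,548.24 × 0.01 = $15.48
AD&D insurance premium: $56.43
Life insurance premium: $151.09
Total deductions = $77.41 + $15.48 + $56.43 + $151.09 = $300.41
Net pay = $1,548.24 − $300.41 = $1,247.83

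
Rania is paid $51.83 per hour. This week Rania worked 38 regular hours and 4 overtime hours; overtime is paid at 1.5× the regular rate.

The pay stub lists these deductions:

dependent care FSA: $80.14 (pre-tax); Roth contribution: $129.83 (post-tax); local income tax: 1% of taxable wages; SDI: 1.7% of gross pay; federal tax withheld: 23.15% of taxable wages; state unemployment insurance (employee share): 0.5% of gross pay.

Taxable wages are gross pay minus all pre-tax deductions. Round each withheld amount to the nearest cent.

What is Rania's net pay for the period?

$1,488.99

Regular pay: 38 × $51.83 = $1,969.54
Overtime pay: 4 × $51.83 × 1.5 = $310.98
Gross pay = $1,969.54 + $310.98 = $2,280.52
Dependent care FSA: $80.14
Taxable wages = $2,280.52 − $80.14 = $2,200.38
Local income tax: $2,200.38 × 0.01 = $22.00
Federal tax withheld: $2,200.38 × 0.2315 = $509.39
SDI: $2,280.52 × 0.017 = $38.77
State unemployment insurance (employee share): $2,280.52 × 0.005 = $11.40
Roth contribution: $129.83
Total deductions = $80.14 + $22.00 + $509.39 + $38.77 + $11.40 + $129.83 = $791.53
Net pay = $2,280.52 − $791.53 = $1,488.99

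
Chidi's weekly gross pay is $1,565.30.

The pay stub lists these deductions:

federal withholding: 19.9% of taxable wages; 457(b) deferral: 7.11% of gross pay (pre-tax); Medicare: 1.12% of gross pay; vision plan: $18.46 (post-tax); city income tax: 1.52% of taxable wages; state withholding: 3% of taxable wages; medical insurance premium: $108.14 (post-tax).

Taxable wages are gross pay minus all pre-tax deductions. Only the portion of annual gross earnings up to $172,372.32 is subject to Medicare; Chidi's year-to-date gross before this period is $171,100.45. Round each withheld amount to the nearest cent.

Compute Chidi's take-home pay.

457(b) deferral: $1,565.30 × 0.0711 = $111.29
Taxable wages = $1,565.30 − $111.29 = $1,454.01
Federal withholding: $1,454.01 × 0.199 = $289.35
State withholding: $1,454.01 × 0.03 = $43.62
City income tax: $1,454.01 × 0.0152 = $22.10
Medicare: only $172,372.32 − $171,100.45 = $1,271.87 of this check is subject → $1,271.87 × 0.0112 = $14.24
Vision plan: $18.46
Medical insurance premium: $108.14
Total deductions = $111.29 + $289.35 + $43.62 + $22.10 + $14.24 + $18.46 + $108.14 = $607.20
Net pay = $1,565.30 − $607.20 = $958.10

$958.10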